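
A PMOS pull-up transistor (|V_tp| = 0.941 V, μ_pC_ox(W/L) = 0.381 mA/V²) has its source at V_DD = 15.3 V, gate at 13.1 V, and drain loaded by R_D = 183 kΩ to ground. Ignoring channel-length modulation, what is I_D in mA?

I_D = 0.0826 mA

V_SG = V_DD − V_G = 15.3 − 13.1 = 2.2 V, so V_ov = 2.2 − 0.941 = 1.26 V.
Assume saturation: I_D = ½ k_p V_ov² = 0.5 × 0.381 × 1.26² = 0.302 mA, giving V_SD = V_DD − I_D R_D = 15.3 − 0.302 × 183 = -40 V.
But -40 V < V_ov = 1.26 V, so the device is actually in triode.
In triode I_D = k_p[V_ov V_SD − ½ V_SD²] and I_D = (V_DD − V_SD)/R_D. Equating: 34.9 V_SD² − 88.78 V_SD + 15.3 = 0, giving V_SD = 0.186 V (the root below V_ov).
I_D = (15.3 − 0.186) / 183 = 0.0826 mA.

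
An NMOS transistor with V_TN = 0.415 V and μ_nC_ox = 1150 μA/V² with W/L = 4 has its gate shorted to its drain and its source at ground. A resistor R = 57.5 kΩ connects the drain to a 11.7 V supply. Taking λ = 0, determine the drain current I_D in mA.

With gate tied to drain, V_GS = V_DS ≥ V_GS − V_TN, so the device is in saturation.
k_n = μ_nC_ox · (W/L) = 4.6 mA/V².
KCL at the drain: ½ k_n (V_GS − V_TN)² = (V_DD − V_GS)/R.
Let x = V_GS − 0.415. Then 132 x² + x − 11.29 = 0, giving x = 0.288 V (positive root), so V_GS = 0.703 V.
I_D = (V_DD − V_GS)/R = (11.7 − 0.703) / 57.5 = 0.191 mA.

I_D = 0.191 mA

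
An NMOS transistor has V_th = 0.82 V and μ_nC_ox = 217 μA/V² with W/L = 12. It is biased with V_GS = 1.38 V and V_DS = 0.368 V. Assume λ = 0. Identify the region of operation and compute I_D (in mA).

k_n = μ_nC_ox · (W/L) = 2.604 mA/V².
V_ov = V_GS − V_th = 1.38 − 0.82 = 0.56 V.
Since V_DS = 0.368 V < V_ov = 0.56 V, the device is in the triode region.
I_D = k_n [V_ov · V_DS − ½ V_DS²] = 2.604 × [0.56 × 0.368 − 0.5 × 0.368²] = 0.36 mA.

Triode; I_D = 0.360 mA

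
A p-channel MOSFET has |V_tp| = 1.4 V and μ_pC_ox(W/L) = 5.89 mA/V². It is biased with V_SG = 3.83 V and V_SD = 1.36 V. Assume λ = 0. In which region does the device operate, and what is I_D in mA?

Triode; I_D = 14.0 mA

V_ov = V_SG − |V_tp| = 3.83 − 1.4 = 2.43 V.
Since V_SD = 1.36 V < V_ov = 2.43 V, the device is in the triode region.
I_D = k_p [V_ov · V_SD − ½ V_SD²] = 5.89 × [2.43 × 1.36 − 0.5 × 1.36²] = 14 mA.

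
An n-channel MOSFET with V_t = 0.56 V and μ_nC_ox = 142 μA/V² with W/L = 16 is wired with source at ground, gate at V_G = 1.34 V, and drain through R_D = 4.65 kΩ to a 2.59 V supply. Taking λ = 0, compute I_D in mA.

I_D = 0.482 mA

V_GS = V_G = 1.34 V, so V_ov = 1.34 − 0.56 = 0.78 V.
k_n = μ_nC_ox · (W/L) = 2.272 mA/V².
Assume saturation: I_D = ½ k_n V_ov² = 0.5 × 2.272 × 0.78² = 0.691 mA, giving V_DS = V_DD − I_D R_D = 2.59 − 0.691 × 4.65 = -0.624 V.
But -0.624 V < V_ov = 0.78 V, so the device is actually in triode.
In triode I_D = k_n[V_ov V_DS − ½ V_DS²] and I_D = (V_DD − V_DS)/R_D. Equating: 5.28 V_DS² − 9.241 V_DS + 2.59 = 0, giving V_DS = 0.351 V (the root below V_ov).
I_D = (2.59 − 0.351) / 4.65 = 0.482 mA.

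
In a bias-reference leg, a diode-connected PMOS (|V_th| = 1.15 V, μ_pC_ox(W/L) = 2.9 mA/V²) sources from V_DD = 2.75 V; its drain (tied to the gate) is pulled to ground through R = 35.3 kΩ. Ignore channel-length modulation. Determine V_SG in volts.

V_SG = 1.32 V

With gate tied to drain, V_SG = V_SD ≥ V_SG − |V_th|, so the device is in saturation.
KCL at the drain: ½ k_p (V_SG − |V_th|)² = (V_DD − V_SG)/R.
Let x = V_SG − 1.15. Then 51.2 x² + x − 1.6 = 0, giving x = 0.167 V (positive root), so V_SG = 1.32 V.
I_D = (V_DD − V_SG)/R = (2.75 − 1.32) / 35.3 = 0.0406 mA.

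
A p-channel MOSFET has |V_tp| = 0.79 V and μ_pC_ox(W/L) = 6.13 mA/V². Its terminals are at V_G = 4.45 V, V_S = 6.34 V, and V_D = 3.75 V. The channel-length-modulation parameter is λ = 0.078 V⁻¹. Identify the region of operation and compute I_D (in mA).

Saturation; I_D = 4.46 mA

V_SG = V_S − V_G = 6.34 − 4.45 = 1.89 V; V_SD = V_S − V_D = 6.34 − 3.75 = 2.59 V.
V_ov = V_SG − |V_tp| = 1.89 − 0.79 = 1.1 V.
Since V_SD = 2.59 V ≥ V_ov = 1.1 V, the device is in saturation.
I_D = ½ k_p V_ov² (1 + λ V_SD) = 0.5 × 6.13 × 1.1² × (1 + 0.078 × 2.59) = 4.46 mA.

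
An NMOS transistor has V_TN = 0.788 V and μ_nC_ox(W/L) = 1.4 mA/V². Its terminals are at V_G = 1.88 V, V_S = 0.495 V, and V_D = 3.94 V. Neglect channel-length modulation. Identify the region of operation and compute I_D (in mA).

V_GS = V_G − V_S = 1.88 − 0.495 = 1.38 V; V_DS = V_D − V_S = 3.94 − 0.495 = 3.44 V.
V_ov = V_GS − V_TN = 1.38 − 0.788 = 0.597 V.
Since V_DS = 3.44 V ≥ V_ov = 0.597 V, the device is in saturation.
I_D = ½ k_n V_ov² = 0.5 × 1.4 × 0.597² = 0.249 mA.

Saturation; I_D = 0.249 mA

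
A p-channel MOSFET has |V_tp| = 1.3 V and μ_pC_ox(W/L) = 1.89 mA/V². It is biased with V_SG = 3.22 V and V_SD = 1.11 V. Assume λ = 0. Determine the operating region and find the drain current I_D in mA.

V_ov = V_SG − |V_tp| = 3.22 − 1.3 = 1.92 V.
Since V_SD = 1.11 V < V_ov = 1.92 V, the device is in the triode region.
I_D = k_p [V_ov · V_SD − ½ V_SD²] = 1.89 × [1.92 × 1.11 − 0.5 × 1.11²] = 2.86 mA.

Triode; I_D = 2.86 mA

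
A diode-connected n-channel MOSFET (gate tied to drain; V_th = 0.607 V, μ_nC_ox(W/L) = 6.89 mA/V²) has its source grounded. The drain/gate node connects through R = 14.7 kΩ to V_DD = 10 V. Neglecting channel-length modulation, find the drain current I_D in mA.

With gate tied to drain, V_GS = V_DS ≥ V_GS − V_th, so the device is in saturation.
KCL at the drain: ½ k_n (V_GS − V_th)² = (V_DD − V_GS)/R.
Let x = V_GS − 0.607. Then 50.6 x² + x − 9.393 = 0, giving x = 0.421 V (positive root), so V_GS = 1.03 V.
I_D = (V_DD − V_GS)/R = (10 − 1.03) / 14.7 = 0.61 mA.

I_D = 0.610 mA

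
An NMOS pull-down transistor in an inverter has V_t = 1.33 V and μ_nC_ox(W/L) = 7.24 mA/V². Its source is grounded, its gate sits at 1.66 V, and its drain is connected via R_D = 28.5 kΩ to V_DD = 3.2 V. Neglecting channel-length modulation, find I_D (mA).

I_D = 0.111 mA

V_GS = V_G = 1.66 V, so V_ov = 1.66 − 1.33 = 0.33 V.
Assume saturation: I_D = ½ k_n V_ov² = 0.5 × 7.24 × 0.33² = 0.394 mA, giving V_DS = V_DD − I_D R_D = 3.2 − 0.394 × 28.5 = -8.04 V.
But -8.04 V < V_ov = 0.33 V, so the device is actually in triode.
In triode I_D = k_n[V_ov V_DS − ½ V_DS²] and I_D = (V_DD − V_DS)/R_D. Equating: 103 V_DS² − 69.09 V_DS + 3.2 = 0, giving V_DS = 0.0501 V (the root below V_ov).
I_D = (3.2 − 0.0501) / 28.5 = 0.111 mA.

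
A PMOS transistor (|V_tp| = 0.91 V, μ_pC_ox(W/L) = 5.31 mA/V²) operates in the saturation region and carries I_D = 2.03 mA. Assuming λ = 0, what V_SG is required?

In saturation I_D = ½ k_p (V_SG − |V_tp|)², so V_SG − |V_tp| = √(2 I_D / k_p) = √(2 × 2.03 / 5.31) = 0.874 V.
V_SG = 0.91 + 0.874 = 1.78 V.

V_SG = 1.78 V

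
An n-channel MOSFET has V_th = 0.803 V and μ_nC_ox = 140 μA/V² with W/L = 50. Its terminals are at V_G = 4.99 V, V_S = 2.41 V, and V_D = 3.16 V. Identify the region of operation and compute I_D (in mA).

V_GS = V_G − V_S = 4.99 − 2.41 = 2.58 V; V_DS = V_D − V_S = 3.16 − 2.41 = 0.75 V.
k_n = μ_nC_ox · (W/L) = 7 mA/V².
V_ov = V_GS − V_th = 2.58 − 0.803 = 1.78 V.
Since V_DS = 0.75 V < V_ov = 1.78 V, the device is in the triode region.
I_D = k_n [V_ov · V_DS − ½ V_DS²] = 7 × [1.78 × 0.75 − 0.5 × 0.75²] = 7.36 mA.

Triode; I_D = 7.36 mA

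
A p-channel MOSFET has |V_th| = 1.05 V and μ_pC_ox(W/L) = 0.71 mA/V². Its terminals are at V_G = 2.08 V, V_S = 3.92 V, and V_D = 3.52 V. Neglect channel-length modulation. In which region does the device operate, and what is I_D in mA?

V_SG = V_S − V_G = 3.92 − 2.08 = 1.84 V; V_SD = V_S − V_D = 3.92 − 3.52 = 0.4 V.
V_ov = V_SG − |V_th| = 1.84 − 1.05 = 0.79 V.
Since V_SD = 0.4 V < V_ov = 0.79 V, the device is in the triode region.
I_D = k_p [V_ov · V_SD − ½ V_SD²] = 0.71 × [0.79 × 0.4 − 0.5 × 0.4²] = 0.168 mA.

Triode; I_D = 0.168 mA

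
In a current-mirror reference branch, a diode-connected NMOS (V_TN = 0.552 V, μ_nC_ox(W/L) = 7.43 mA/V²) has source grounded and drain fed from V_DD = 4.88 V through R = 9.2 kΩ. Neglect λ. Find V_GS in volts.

With gate tied to drain, V_GS = V_DS ≥ V_GS − V_TN, so the device is in saturation.
KCL at the drain: ½ k_n (V_GS − V_TN)² = (V_DD − V_GS)/R.
Let x = V_GS − 0.552. Then 34.2 x² + x − 4.328 = 0, giving x = 0.342 V (positive root), so V_GS = 0.894 V.
I_D = (V_DD − V_GS)/R = (4.88 − 0.894) / 9.2 = 0.433 mA.

V_GS = 0.894 V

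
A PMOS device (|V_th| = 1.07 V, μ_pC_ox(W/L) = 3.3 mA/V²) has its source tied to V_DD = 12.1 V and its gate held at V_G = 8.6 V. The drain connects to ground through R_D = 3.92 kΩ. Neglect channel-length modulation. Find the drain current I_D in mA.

I_D = 2.98 mA

V_SG = V_DD − V_G = 12.1 − 8.6 = 3.5 V, so V_ov = 3.5 − 1.07 = 2.43 V.
Assume saturation: I_D = ½ k_p V_ov² = 0.5 × 3.3 × 2.43² = 9.74 mA, giving V_SD = V_DD − I_D R_D = 12.1 − 9.74 × 3.92 = -26.1 V.
But -26.1 V < V_ov = 2.43 V, so the device is actually in triode.
In triode I_D = k_p[V_ov V_SD − ½ V_SD²] and I_D = (V_DD − V_SD)/R_D. Equating: 6.47 V_SD² − 32.43 V_SD + 12.1 = 0, giving V_SD = 0.406 V (the root below V_ov).
I_D = (12.1 − 0.406) / 3.92 = 2.98 mA.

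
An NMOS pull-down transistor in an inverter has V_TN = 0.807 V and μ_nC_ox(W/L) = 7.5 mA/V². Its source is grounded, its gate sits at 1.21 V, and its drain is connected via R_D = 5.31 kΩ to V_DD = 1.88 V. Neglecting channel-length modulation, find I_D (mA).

I_D = 0.330 mA

V_GS = V_G = 1.21 V, so V_ov = 1.21 − 0.807 = 0.403 V.
Assume saturation: I_D = ½ k_n V_ov² = 0.5 × 7.5 × 0.403² = 0.609 mA, giving V_DS = V_DD − I_D R_D = 1.88 − 0.609 × 5.31 = -1.35 V.
But -1.35 V < V_ov = 0.403 V, so the device is actually in triode.
In triode I_D = k_n[V_ov V_DS − ½ V_DS²] and I_D = (V_DD − V_DS)/R_D. Equating: 19.9 V_DS² − 17.05 V_DS + 1.88 = 0, giving V_DS = 0.13 V (the root below V_ov).
I_D = (1.88 − 0.13) / 5.31 = 0.33 mA.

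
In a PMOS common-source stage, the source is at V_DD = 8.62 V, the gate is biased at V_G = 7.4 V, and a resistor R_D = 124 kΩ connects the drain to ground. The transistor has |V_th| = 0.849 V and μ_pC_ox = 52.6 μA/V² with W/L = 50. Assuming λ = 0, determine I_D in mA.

V_SG = V_DD − V_G = 8.62 − 7.4 = 1.22 V, so V_ov = 1.22 − 0.849 = 0.371 V.
k_p = μ_pC_ox · (W/L) = 2.63 mA/V².
Assume saturation: I_D = ½ k_p V_ov² = 0.5 × 2.63 × 0.371² = 0.181 mA, giving V_SD = V_DD − I_D R_D = 8.62 − 0.181 × 124 = -13.8 V.
But -13.8 V < V_ov = 0.371 V, so the device is actually in triode.
In triode I_D = k_p[V_ov V_SD − ½ V_SD²] and I_D = (V_DD − V_SD)/R_D. Equating: 163 V_SD² − 122 V_SD + 8.62 = 0, giving V_SD = 0.079 V (the root below V_ov).
I_D = (8.62 − 0.079) / 124 = 0.0689 mA.

I_D = 0.0689 mA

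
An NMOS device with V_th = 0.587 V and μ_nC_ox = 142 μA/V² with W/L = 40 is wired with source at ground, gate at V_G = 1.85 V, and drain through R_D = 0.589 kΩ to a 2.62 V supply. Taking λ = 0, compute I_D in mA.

V_GS = V_G = 1.85 V, so V_ov = 1.85 − 0.587 = 1.26 V.
k_n = μ_nC_ox · (W/L) = 5.68 mA/V².
Assume saturation: I_D = ½ k_n V_ov² = 0.5 × 5.68 × 1.26² = 4.53 mA, giving V_DS = V_DD − I_D R_D = 2.62 − 4.53 × 0.589 = -0.0483 V.
But -0.0483 V < V_ov = 1.26 V, so the device is actually in triode.
In triode I_D = k_n[V_ov V_DS − ½ V_DS²] and I_D = (V_DD − V_DS)/R_D. Equating: 1.67 V_DS² − 5.225 V_DS + 2.62 = 0, giving V_DS = 0.627 V (the root below V_ov).
I_D = (2.62 − 0.627) / 0.589 = 3.38 mA.

I_D = 3.38 mA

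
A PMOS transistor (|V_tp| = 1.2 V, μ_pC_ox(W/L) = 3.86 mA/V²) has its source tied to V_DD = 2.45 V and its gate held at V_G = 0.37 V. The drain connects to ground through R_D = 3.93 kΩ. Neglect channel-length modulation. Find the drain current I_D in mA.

V_SG = V_DD − V_G = 2.45 − 0.37 = 2.08 V, so V_ov = 2.08 − 1.2 = 0.88 V.
Assume saturation: I_D = ½ k_p V_ov² = 0.5 × 3.86 × 0.88² = 1.49 mA, giving V_SD = V_DD − I_D R_D = 2.45 − 1.49 × 3.93 = -3.42 V.
But -3.42 V < V_ov = 0.88 V, so the device is actually in triode.
In triode I_D = k_p[V_ov V_SD − ½ V_SD²] and I_D = (V_DD − V_SD)/R_D. Equating: 7.58 V_SD² − 14.35 V_SD + 2.45 = 0, giving V_SD = 0.19 V (the root below V_ov).
I_D = (2.45 − 0.19) / 3.93 = 0.575 mA.

I_D = 0.575 mA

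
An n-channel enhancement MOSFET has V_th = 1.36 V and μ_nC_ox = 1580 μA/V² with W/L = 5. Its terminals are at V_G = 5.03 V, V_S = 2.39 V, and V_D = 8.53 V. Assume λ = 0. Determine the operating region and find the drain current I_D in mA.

V_GS = V_G − V_S = 5.03 − 2.39 = 2.64 V; V_DS = V_D − V_S = 8.53 − 2.39 = 6.14 V.
k_n = μ_nC_ox · (W/L) = 7.9 mA/V².
V_ov = V_GS − V_th = 2.64 − 1.36 = 1.28 V.
Since V_DS = 6.14 V ≥ V_ov = 1.28 V, the device is in saturation.
I_D = ½ k_n V_ov² = 0.5 × 7.9 × 1.28² = 6.47 mA.

Saturation; I_D = 6.47 mA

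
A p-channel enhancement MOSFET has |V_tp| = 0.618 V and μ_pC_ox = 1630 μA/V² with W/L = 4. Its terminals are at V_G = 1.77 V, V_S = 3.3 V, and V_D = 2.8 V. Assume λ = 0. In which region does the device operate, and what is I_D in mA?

V_SG = V_S − V_G = 3.3 − 1.77 = 1.53 V; V_SD = V_S − V_D = 3.3 − 2.8 = 0.5 V.
k_p = μ_pC_ox · (W/L) = 6.52 mA/V².
V_ov = V_SG − |V_tp| = 1.53 − 0.618 = 0.912 V.
Since V_SD = 0.5 V < V_ov = 0.912 V, the device is in the triode region.
I_D = k_p [V_ov · V_SD − ½ V_SD²] = 6.52 × [0.912 × 0.5 − 0.5 × 0.5²] = 2.16 mA.

Triode; I_D = 2.16 mA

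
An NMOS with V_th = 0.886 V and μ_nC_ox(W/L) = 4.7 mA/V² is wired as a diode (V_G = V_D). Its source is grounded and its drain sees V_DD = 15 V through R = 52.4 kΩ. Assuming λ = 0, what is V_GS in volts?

V_GS = 1.22 V

With gate tied to drain, V_GS = V_DS ≥ V_GS − V_th, so the device is in saturation.
KCL at the drain: ½ k_n (V_GS − V_th)² = (V_DD − V_GS)/R.
Let x = V_GS − 0.886. Then 123 x² + x − 14.11 = 0, giving x = 0.335 V (positive root), so V_GS = 1.22 V.
I_D = (V_DD − V_GS)/R = (15 − 1.22) / 52.4 = 0.263 mA.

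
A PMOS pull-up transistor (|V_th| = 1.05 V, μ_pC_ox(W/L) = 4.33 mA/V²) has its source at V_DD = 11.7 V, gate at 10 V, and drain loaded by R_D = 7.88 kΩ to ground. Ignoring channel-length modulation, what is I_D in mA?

V_SG = V_DD − V_G = 11.7 − 10 = 1.7 V, so V_ov = 1.7 − 1.05 = 0.65 V.
Assume saturation: I_D = ½ k_p V_ov² = 0.5 × 4.33 × 0.65² = 0.915 mA, giving V_SD = V_DD − I_D R_D = 11.7 − 0.915 × 7.88 = 4.49 V.
V_SD = 4.49 V ≥ V_ov = 0.65 V, confirming saturation.

I_D = 0.915 mA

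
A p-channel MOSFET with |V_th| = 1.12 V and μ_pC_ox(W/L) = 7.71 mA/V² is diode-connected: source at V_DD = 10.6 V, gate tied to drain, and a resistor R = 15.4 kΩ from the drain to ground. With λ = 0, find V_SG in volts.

With gate tied to drain, V_SG = V_SD ≥ V_SG − |V_th|, so the device is in saturation.
KCL at the drain: ½ k_p (V_SG − |V_th|)² = (V_DD − V_SG)/R.
Let x = V_SG − 1.12. Then 59.4 x² + x − 9.48 = 0, giving x = 0.391 V (positive root), so V_SG = 1.51 V.
I_D = (V_DD − V_SG)/R = (10.6 − 1.51) / 15.4 = 0.59 mA.

V_SG = 1.51 V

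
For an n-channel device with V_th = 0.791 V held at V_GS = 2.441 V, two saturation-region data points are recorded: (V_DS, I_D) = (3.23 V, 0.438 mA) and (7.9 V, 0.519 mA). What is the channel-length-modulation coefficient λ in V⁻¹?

λ = 0.0454 V⁻¹

With V_GS fixed, I_D ∝ (1 + λ V_DS) in saturation, so I_D2/I_D1 = (1 + λ V_DS2)/(1 + λ V_DS1).
0.519/0.438 = 1.185 = (1 + 7.9 λ)/(1 + 3.23 λ).
Solving: λ (I_D1 V_DS2 − I_D2 V_DS1) = I_D2 − I_D1, so λ = (0.519 − 0.438) / (0.438 × 7.9 − 0.519 × 3.23) = 0.081 / 1.78 = 0.0454 V⁻¹.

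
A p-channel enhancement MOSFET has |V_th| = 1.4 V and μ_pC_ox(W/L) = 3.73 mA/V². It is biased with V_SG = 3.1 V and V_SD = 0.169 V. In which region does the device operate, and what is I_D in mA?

Triode; I_D = 1.02 mA

V_ov = V_SG − |V_th| = 3.1 − 1.4 = 1.7 V.
Since V_SD = 0.169 V < V_ov = 1.7 V, the device is in the triode region.
I_D = k_p [V_ov · V_SD − ½ V_SD²] = 3.73 × [1.7 × 0.169 − 0.5 × 0.169²] = 1.02 mA.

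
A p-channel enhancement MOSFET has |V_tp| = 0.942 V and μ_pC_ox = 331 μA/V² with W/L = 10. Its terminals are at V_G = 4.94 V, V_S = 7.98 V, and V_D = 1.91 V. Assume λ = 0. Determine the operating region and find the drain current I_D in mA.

V_SG = V_S − V_G = 7.98 − 4.94 = 3.04 V; V_SD = V_S − V_D = 7.98 − 1.91 = 6.07 V.
k_p = μ_pC_ox · (W/L) = 3.31 mA/V².
V_ov = V_SG − |V_tp| = 3.04 − 0.942 = 2.1 V.
Since V_SD = 6.07 V ≥ V_ov = 2.1 V, the device is in saturation.
I_D = ½ k_p V_ov² = 0.5 × 3.31 × 2.1² = 7.28 mA.

Saturation; I_D = 7.28 mA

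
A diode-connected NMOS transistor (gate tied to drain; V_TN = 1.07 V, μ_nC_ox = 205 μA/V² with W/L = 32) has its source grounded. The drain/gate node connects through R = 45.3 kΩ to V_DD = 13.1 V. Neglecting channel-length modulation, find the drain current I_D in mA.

I_D = 0.259 mA

With gate tied to drain, V_GS = V_DS ≥ V_GS − V_TN, so the device is in saturation.
k_n = μ_nC_ox · (W/L) = 6.56 mA/V².
KCL at the drain: ½ k_n (V_GS − V_TN)² = (V_DD − V_GS)/R.
Let x = V_GS − 1.07. Then 149 x² + x − 12.03 = 0, giving x = 0.281 V (positive root), so V_GS = 1.35 V.
I_D = (V_DD − V_GS)/R = (13.1 − 1.35) / 45.3 = 0.259 mA.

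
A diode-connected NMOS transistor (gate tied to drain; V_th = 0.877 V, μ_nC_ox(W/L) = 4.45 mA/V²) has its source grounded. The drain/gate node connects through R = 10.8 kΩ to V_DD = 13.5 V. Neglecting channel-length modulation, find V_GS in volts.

V_GS = 1.58 V

With gate tied to drain, V_GS = V_DS ≥ V_GS − V_th, so the device is in saturation.
KCL at the drain: ½ k_n (V_GS − V_th)² = (V_DD − V_GS)/R.
Let x = V_GS − 0.877. Then 24 x² + x − 12.62 = 0, giving x = 0.704 V (positive root), so V_GS = 1.58 V.
I_D = (V_DD − V_GS)/R = (13.5 − 1.58) / 10.8 = 1.1 mA.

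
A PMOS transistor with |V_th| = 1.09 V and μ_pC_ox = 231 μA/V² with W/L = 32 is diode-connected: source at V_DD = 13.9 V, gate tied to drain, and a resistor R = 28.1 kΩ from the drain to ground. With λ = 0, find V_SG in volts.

V_SG = 1.44 V

With gate tied to drain, V_SG = V_SD ≥ V_SG − |V_th|, so the device is in saturation.
k_p = μ_pC_ox · (W/L) = 7.392 mA/V².
KCL at the drain: ½ k_p (V_SG − |V_th|)² = (V_DD − V_SG)/R.
Let x = V_SG − 1.09. Then 104 x² + x − 12.81 = 0, giving x = 0.346 V (positive root), so V_SG = 1.44 V.
I_D = (V_DD − V_SG)/R = (13.9 − 1.44) / 28.1 = 0.444 mA.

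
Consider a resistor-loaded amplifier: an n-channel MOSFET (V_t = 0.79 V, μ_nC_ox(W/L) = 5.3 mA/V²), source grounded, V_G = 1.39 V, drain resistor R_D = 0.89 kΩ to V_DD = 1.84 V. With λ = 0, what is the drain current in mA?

V_GS = V_G = 1.39 V, so V_ov = 1.39 − 0.79 = 0.6 V.
Assume saturation: I_D = ½ k_n V_ov² = 0.5 × 5.3 × 0.6² = 0.954 mA, giving V_DS = V_DD − I_D R_D = 1.84 − 0.954 × 0.89 = 0.991 V.
V_DS = 0.991 V ≥ V_ov = 0.6 V, confirming saturation.

I_D = 0.954 mA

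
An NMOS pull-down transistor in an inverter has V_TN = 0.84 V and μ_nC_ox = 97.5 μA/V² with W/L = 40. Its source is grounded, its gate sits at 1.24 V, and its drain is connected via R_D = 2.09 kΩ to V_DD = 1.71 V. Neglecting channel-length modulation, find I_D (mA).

I_D = 0.312 mA

V_GS = V_G = 1.24 V, so V_ov = 1.24 − 0.84 = 0.4 V.
k_n = μ_nC_ox · (W/L) = 3.9 mA/V².
Assume saturation: I_D = ½ k_n V_ov² = 0.5 × 3.9 × 0.4² = 0.312 mA, giving V_DS = V_DD − I_D R_D = 1.71 − 0.312 × 2.09 = 1.06 V.
V_DS = 1.06 V ≥ V_ov = 0.4 V, confirming saturation.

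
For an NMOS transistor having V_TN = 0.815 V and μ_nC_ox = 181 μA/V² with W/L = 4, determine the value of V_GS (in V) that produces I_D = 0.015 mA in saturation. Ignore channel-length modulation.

V_GS = 1.02 V

k_n = μ_nC_ox · (W/L) = 0.724 mA/V².
In saturation I_D = ½ k_n (V_GS − V_TN)², so V_GS − V_TN = √(2 I_D / k_n) = √(2 × 0.015 / 0.724) = 0.204 V.
V_GS = 0.815 + 0.204 = 1.02 V.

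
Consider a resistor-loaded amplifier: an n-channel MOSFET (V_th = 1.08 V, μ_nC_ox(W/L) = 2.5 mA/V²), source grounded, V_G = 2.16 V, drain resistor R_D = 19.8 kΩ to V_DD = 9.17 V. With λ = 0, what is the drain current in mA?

I_D = 0.454 mA

V_GS = V_G = 2.16 V, so V_ov = 2.16 − 1.08 = 1.08 V.
Assume saturation: I_D = ½ k_n V_ov² = 0.5 × 2.5 × 1.08² = 1.46 mA, giving V_DS = V_DD − I_D R_D = 9.17 − 1.46 × 19.8 = -19.7 V.
But -19.7 V < V_ov = 1.08 V, so the device is actually in triode.
In triode I_D = k_n[V_ov V_DS − ½ V_DS²] and I_D = (V_DD − V_DS)/R_D. Equating: 24.8 V_DS² − 54.46 V_DS + 9.17 = 0, giving V_DS = 0.184 V (the root below V_ov).
I_D = (9.17 − 0.184) / 19.8 = 0.454 mA.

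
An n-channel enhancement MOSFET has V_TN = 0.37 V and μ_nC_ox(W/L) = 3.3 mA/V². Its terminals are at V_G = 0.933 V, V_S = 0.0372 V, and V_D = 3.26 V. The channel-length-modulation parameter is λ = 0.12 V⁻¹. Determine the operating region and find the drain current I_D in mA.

Saturation; I_D = 0.633 mA

V_GS = V_G − V_S = 0.933 − 0.0372 = 0.896 V; V_DS = V_D − V_S = 3.26 − 0.0372 = 3.22 V.
V_ov = V_GS − V_TN = 0.896 − 0.37 = 0.526 V.
Since V_DS = 3.22 V ≥ V_ov = 0.526 V, the device is in saturation.
I_D = ½ k_n V_ov² (1 + λ V_DS) = 0.5 × 3.3 × 0.526² × (1 + 0.12 × 3.22) = 0.633 mA.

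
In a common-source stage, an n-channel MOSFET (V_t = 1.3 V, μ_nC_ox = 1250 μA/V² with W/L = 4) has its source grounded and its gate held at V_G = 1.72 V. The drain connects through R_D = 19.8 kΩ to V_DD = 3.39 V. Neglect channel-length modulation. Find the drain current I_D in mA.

V_GS = V_G = 1.72 V, so V_ov = 1.72 − 1.3 = 0.42 V.
k_n = μ_nC_ox · (W/L) = 5 mA/V².
Assume saturation: I_D = ½ k_n V_ov² = 0.5 × 5 × 0.42² = 0.441 mA, giving V_DS = V_DD − I_D R_D = 3.39 − 0.441 × 19.8 = -5.34 V.
But -5.34 V < V_ov = 0.42 V, so the device is actually in triode.
In triode I_D = k_n[V_ov V_DS − ½ V_DS²] and I_D = (V_DD − V_DS)/R_D. Equating: 49.5 V_DS² − 42.58 V_DS + 3.39 = 0, giving V_DS = 0.0888 V (the root below V_ov).
I_D = (3.39 − 0.0888) / 19.8 = 0.167 mA.

I_D = 0.167 mA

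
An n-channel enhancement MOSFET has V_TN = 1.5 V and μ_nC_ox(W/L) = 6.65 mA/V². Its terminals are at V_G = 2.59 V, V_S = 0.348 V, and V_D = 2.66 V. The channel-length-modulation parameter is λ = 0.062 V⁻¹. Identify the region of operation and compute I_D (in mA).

Saturation; I_D = 2.09 mA

V_GS = V_G − V_S = 2.59 − 0.348 = 2.24 V; V_DS = V_D − V_S = 2.66 − 0.348 = 2.31 V.
V_ov = V_GS − V_TN = 2.24 − 1.5 = 0.742 V.
Since V_DS = 2.31 V ≥ V_ov = 0.742 V, the device is in saturation.
I_D = ½ k_n V_ov² (1 + λ V_DS) = 0.5 × 6.65 × 0.742² × (1 + 0.062 × 2.31) = 2.09 mA.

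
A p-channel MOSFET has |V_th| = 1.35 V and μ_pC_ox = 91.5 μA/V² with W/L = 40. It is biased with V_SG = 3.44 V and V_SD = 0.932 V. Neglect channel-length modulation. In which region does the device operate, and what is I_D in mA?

Triode; I_D = 5.54 mA

k_p = μ_pC_ox · (W/L) = 3.66 mA/V².
V_ov = V_SG − |V_th| = 3.44 − 1.35 = 2.09 V.
Since V_SD = 0.932 V < V_ov = 2.09 V, the device is in the triode region.
I_D = k_p [V_ov · V_SD − ½ V_SD²] = 3.66 × [2.09 × 0.932 − 0.5 × 0.932²] = 5.54 mA.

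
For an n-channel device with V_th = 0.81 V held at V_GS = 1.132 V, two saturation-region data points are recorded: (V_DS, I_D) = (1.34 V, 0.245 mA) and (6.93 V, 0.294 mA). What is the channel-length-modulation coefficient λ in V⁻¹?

λ = 0.0376 V⁻¹

With V_GS fixed, I_D ∝ (1 + λ V_DS) in saturation, so I_D2/I_D1 = (1 + λ V_DS2)/(1 + λ V_DS1).
0.294/0.245 = 1.2 = (1 + 6.93 λ)/(1 + 1.34 λ).
Solving: λ (I_D1 V_DS2 − I_D2 V_DS1) = I_D2 − I_D1, so λ = (0.294 − 0.245) / (0.245 × 6.93 − 0.294 × 1.34) = 0.049 / 1.3 = 0.0376 V⁻¹.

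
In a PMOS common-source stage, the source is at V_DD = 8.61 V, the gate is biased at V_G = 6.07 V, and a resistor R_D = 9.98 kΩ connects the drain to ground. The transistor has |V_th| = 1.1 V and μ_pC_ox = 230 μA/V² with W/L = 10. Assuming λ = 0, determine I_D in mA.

I_D = 0.835 mA

V_SG = V_DD − V_G = 8.61 − 6.07 = 2.54 V, so V_ov = 2.54 − 1.1 = 1.44 V.
k_p = μ_pC_ox · (W/L) = 2.3 mA/V².
Assume saturation: I_D = ½ k_p V_ov² = 0.5 × 2.3 × 1.44² = 2.38 mA, giving V_SD = V_DD − I_D R_D = 8.61 − 2.38 × 9.98 = -15.2 V.
But -15.2 V < V_ov = 1.44 V, so the device is actually in triode.
In triode I_D = k_p[V_ov V_SD − ½ V_SD²] and I_D = (V_DD − V_SD)/R_D. Equating: 11.5 V_SD² − 34.05 V_SD + 8.61 = 0, giving V_SD = 0.279 V (the root below V_ov).
I_D = (8.61 − 0.279) / 9.98 = 0.835 mA.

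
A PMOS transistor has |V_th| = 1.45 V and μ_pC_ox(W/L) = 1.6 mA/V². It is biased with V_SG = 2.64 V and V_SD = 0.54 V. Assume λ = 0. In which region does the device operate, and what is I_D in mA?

Triode; I_D = 0.795 mA

V_ov = V_SG − |V_th| = 2.64 − 1.45 = 1.19 V.
Since V_SD = 0.54 V < V_ov = 1.19 V, the device is in the triode region.
I_D = k_p [V_ov · V_SD − ½ V_SD²] = 1.6 × [1.19 × 0.54 − 0.5 × 0.54²] = 0.795 mA.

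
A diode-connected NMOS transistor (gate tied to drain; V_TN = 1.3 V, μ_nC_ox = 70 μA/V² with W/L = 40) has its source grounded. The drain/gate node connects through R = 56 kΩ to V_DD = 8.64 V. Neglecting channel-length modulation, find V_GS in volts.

V_GS = 1.60 V

With gate tied to drain, V_GS = V_DS ≥ V_GS − V_TN, so the device is in saturation.
k_n = μ_nC_ox · (W/L) = 2.8 mA/V².
KCL at the drain: ½ k_n (V_GS − V_TN)² = (V_DD − V_GS)/R.
Let x = V_GS − 1.3. Then 78.4 x² + x − 7.34 = 0, giving x = 0.3 V (positive root), so V_GS = 1.6 V.
I_D = (V_DD − V_GS)/R = (8.64 − 1.6) / 56 = 0.126 mA.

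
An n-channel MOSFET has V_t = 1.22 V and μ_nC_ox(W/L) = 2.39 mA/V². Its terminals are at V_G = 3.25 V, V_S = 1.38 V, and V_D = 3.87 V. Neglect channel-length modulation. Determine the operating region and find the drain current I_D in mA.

Saturation; I_D = 0.505 mA

V_GS = V_G − V_S = 3.25 − 1.38 = 1.87 V; V_DS = V_D − V_S = 3.87 − 1.38 = 2.49 V.
V_ov = V_GS − V_t = 1.87 − 1.22 = 0.65 V.
Since V_DS = 2.49 V ≥ V_ov = 0.65 V, the device is in saturation.
I_D = ½ k_n V_ov² = 0.5 × 2.39 × 0.65² = 0.505 mA.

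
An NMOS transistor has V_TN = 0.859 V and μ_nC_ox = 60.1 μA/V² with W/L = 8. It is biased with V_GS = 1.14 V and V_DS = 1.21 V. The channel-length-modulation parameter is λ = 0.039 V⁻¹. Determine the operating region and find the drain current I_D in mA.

Saturation; I_D = 0.0199 mA

k_n = μ_nC_ox · (W/L) = 0.4808 mA/V².
V_ov = V_GS − V_TN = 1.14 − 0.859 = 0.281 V.
Since V_DS = 1.21 V ≥ V_ov = 0.281 V, the device is in saturation.
I_D = ½ k_n V_ov² (1 + λ V_DS) = 0.5 × 0.4808 × 0.281² × (1 + 0.039 × 1.21) = 0.0199 mA.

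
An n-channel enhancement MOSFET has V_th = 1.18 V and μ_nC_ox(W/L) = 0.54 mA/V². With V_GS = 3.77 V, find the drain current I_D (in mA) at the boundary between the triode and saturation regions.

At the boundary V_DS = V_ov = V_GS − V_th = 3.77 − 1.18 = 2.59 V.
I_D = ½ k_n V_ov² = 0.5 × 0.54 × 2.59² = 1.81 mA.

I_D = 1.81 mA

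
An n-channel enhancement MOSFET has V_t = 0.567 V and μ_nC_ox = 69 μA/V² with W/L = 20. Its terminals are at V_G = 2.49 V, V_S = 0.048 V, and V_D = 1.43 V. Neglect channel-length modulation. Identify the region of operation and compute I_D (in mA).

Triode; I_D = 2.26 mA

V_GS = V_G − V_S = 2.49 − 0.048 = 2.44 V; V_DS = V_D − V_S = 1.43 − 0.048 = 1.38 V.
k_n = μ_nC_ox · (W/L) = 1.38 mA/V².
V_ov = V_GS − V_t = 2.44 − 0.567 = 1.88 V.
Since V_DS = 1.38 V < V_ov = 1.88 V, the device is in the triode region.
I_D = k_n [V_ov · V_DS − ½ V_DS²] = 1.38 × [1.88 × 1.38 − 0.5 × 1.38²] = 2.26 mA.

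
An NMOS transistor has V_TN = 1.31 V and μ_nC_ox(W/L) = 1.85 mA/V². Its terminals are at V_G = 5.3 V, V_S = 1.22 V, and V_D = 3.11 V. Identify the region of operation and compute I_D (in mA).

V_GS = V_G − V_S = 5.3 − 1.22 = 4.08 V; V_DS = V_D − V_S = 3.11 − 1.22 = 1.89 V.
V_ov = V_GS − V_TN = 4.08 − 1.31 = 2.77 V.
Since V_DS = 1.89 V < V_ov = 2.77 V, the device is in the triode region.
I_D = k_n [V_ov · V_DS − ½ V_DS²] = 1.85 × [2.77 × 1.89 − 0.5 × 1.89²] = 6.38 mA.

Triode; I_D = 6.38 mA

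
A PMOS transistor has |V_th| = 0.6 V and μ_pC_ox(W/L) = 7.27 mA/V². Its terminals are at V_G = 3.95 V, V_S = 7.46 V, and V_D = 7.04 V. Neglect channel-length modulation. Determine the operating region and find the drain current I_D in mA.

V_SG = V_S − V_G = 7.46 − 3.95 = 3.51 V; V_SD = V_S − V_D = 7.46 − 7.04 = 0.42 V.
V_ov = V_SG − |V_th| = 3.51 − 0.6 = 2.91 V.
Since V_SD = 0.42 V < V_ov = 2.91 V, the device is in the triode region.
I_D = k_p [V_ov · V_SD − ½ V_SD²] = 7.27 × [2.91 × 0.42 − 0.5 × 0.42²] = 8.24 mA.

Triode; I_D = 8.24 mA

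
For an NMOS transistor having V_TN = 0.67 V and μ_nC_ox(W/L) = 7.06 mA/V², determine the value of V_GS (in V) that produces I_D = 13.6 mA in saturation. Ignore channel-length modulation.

V_GS = 2.63 V

In saturation I_D = ½ k_n (V_GS − V_TN)², so V_GS − V_TN = √(2 I_D / k_n) = √(2 × 13.6 / 7.06) = 1.96 V.
V_GS = 0.67 + 1.96 = 2.63 V.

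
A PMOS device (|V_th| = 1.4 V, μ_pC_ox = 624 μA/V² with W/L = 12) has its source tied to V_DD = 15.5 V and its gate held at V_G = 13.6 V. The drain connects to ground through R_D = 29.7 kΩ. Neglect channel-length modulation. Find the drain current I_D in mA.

I_D = 0.516 mA

V_SG = V_DD − V_G = 15.5 − 13.6 = 1.9 V, so V_ov = 1.9 − 1.4 = 0.5 V.
k_p = μ_pC_ox · (W/L) = 7.488 mA/V².
Assume saturation: I_D = ½ k_p V_ov² = 0.5 × 7.488 × 0.5² = 0.936 mA, giving V_SD = V_DD − I_D R_D = 15.5 − 0.936 × 29.7 = -12.3 V.
But -12.3 V < V_ov = 0.5 V, so the device is actually in triode.
In triode I_D = k_p[V_ov V_SD − ½ V_SD²] and I_D = (V_DD − V_SD)/R_D. Equating: 111 V_SD² − 112.2 V_SD + 15.5 = 0, giving V_SD = 0.165 V (the root below V_ov).
I_D = (15.5 − 0.165) / 29.7 = 0.516 mA.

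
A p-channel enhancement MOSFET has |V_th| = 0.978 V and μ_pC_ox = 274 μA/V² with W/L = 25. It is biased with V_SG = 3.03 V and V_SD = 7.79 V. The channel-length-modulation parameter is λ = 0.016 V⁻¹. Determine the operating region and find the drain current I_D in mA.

Saturation; I_D = 16.2 mA

k_p = μ_pC_ox · (W/L) = 6.85 mA/V².
V_ov = V_SG − |V_th| = 3.03 − 0.978 = 2.05 V.
Since V_SD = 7.79 V ≥ V_ov = 2.05 V, the device is in saturation.
I_D = ½ k_p V_ov² (1 + λ V_SD) = 0.5 × 6.85 × 2.05² × (1 + 0.016 × 7.79) = 16.2 mA.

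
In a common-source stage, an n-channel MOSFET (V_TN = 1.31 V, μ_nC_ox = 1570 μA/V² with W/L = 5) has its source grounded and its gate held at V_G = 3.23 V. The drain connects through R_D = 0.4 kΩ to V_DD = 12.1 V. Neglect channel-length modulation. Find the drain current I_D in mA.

V_GS = V_G = 3.23 V, so V_ov = 3.23 − 1.31 = 1.92 V.
k_n = μ_nC_ox · (W/L) = 7.85 mA/V².
Assume saturation: I_D = ½ k_n V_ov² = 0.5 × 7.85 × 1.92² = 14.5 mA, giving V_DS = V_DD − I_D R_D = 12.1 − 14.5 × 0.4 = 6.31 V.
V_DS = 6.31 V ≥ V_ov = 1.92 V, confirming saturation.

I_D = 14.5 mA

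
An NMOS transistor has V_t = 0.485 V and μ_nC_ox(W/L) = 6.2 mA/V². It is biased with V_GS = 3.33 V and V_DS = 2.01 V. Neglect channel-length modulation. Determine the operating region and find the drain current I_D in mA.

V_ov = V_GS − V_t = 3.33 − 0.485 = 2.85 V.
Since V_DS = 2.01 V < V_ov = 2.85 V, the device is in the triode region.
I_D = k_n [V_ov · V_DS − ½ V_DS²] = 6.2 × [2.85 × 2.01 − 0.5 × 2.01²] = 22.9 mA.

Triode; I_D = 22.9 mA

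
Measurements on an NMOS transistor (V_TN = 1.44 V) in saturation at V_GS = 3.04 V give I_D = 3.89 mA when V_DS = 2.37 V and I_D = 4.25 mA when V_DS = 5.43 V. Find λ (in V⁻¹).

With V_GS fixed, I_D ∝ (1 + λ V_DS) in saturation, so I_D2/I_D1 = (1 + λ V_DS2)/(1 + λ V_DS1).
4.25/3.89 = 1.093 = (1 + 5.43 λ)/(1 + 2.37 λ).
Solving: λ (I_D1 V_DS2 − I_D2 V_DS1) = I_D2 − I_D1, so λ = (4.25 − 3.89) / (3.89 × 5.43 − 4.25 × 2.37) = 0.36 / 11.1 = 0.0326 V⁻¹.

λ = 0.0326 V⁻¹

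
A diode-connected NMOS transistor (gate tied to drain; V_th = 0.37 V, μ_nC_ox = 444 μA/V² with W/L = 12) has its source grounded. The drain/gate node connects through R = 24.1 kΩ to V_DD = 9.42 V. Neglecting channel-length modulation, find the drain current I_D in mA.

With gate tied to drain, V_GS = V_DS ≥ V_GS − V_th, so the device is in saturation.
k_n = μ_nC_ox · (W/L) = 5.328 mA/V².
KCL at the drain: ½ k_n (V_GS − V_th)² = (V_DD − V_GS)/R.
Let x = V_GS − 0.37. Then 64.2 x² + x − 9.05 = 0, giving x = 0.368 V (positive root), so V_GS = 0.738 V.
I_D = (V_DD − V_GS)/R = (9.42 − 0.738) / 24.1 = 0.36 mA.

I_D = 0.360 mA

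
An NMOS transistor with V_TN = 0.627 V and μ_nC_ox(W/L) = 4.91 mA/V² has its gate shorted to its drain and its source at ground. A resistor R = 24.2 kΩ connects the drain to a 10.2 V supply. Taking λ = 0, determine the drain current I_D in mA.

I_D = 0.379 mA

With gate tied to drain, V_GS = V_DS ≥ V_GS − V_TN, so the device is in saturation.
KCL at the drain: ½ k_n (V_GS − V_TN)² = (V_DD − V_GS)/R.
Let x = V_GS − 0.627. Then 59.4 x² + x − 9.573 = 0, giving x = 0.393 V (positive root), so V_GS = 1.02 V.
I_D = (V_DD − V_GS)/R = (10.2 − 1.02) / 24.2 = 0.379 mA.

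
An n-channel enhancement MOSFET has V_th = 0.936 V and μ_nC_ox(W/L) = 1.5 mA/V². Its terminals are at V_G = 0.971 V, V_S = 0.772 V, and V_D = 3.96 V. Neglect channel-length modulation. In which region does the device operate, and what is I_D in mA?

V_GS = V_G − V_S = 0.971 − 0.772 = 0.199 V; V_DS = V_D − V_S = 3.96 − 0.772 = 3.19 V.
V_GS = 0.199 V < V_th = 0.936 V, so the transistor is in cutoff.

Cutoff; I_D = 0 mA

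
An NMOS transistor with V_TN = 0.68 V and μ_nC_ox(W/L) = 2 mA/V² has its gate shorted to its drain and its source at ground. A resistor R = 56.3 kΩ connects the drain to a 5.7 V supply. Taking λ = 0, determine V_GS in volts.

With gate tied to drain, V_GS = V_DS ≥ V_GS − V_TN, so the device is in saturation.
KCL at the drain: ½ k_n (V_GS − V_TN)² = (V_DD − V_GS)/R.
Let x = V_GS − 0.68. Then 56.3 x² + x − 5.02 = 0, giving x = 0.29 V (positive root), so V_GS = 0.97 V.
I_D = (V_DD − V_GS)/R = (5.7 − 0.97) / 56.3 = 0.084 mA.

V_GS = 0.970 V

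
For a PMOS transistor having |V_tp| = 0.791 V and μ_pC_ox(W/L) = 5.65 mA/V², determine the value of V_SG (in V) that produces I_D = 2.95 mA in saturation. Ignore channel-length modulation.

V_SG = 1.81 V

In saturation I_D = ½ k_p (V_SG − |V_tp|)², so V_SG − |V_tp| = √(2 I_D / k_p) = √(2 × 2.95 / 5.65) = 1.02 V.
V_SG = 0.791 + 1.02 = 1.81 V.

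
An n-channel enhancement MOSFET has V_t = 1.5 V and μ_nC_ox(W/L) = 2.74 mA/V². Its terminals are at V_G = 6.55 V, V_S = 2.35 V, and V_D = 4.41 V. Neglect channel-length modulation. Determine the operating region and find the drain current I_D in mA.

V_GS = V_G − V_S = 6.55 − 2.35 = 4.2 V; V_DS = V_D − V_S = 4.41 − 2.35 = 2.06 V.
V_ov = V_GS − V_t = 4.2 − 1.5 = 2.7 V.
Since V_DS = 2.06 V < V_ov = 2.7 V, the device is in the triode region.
I_D = k_n [V_ov · V_DS − ½ V_DS²] = 2.74 × [2.7 × 2.06 − 0.5 × 2.06²] = 9.43 mA.

Triode; I_D = 9.43 mA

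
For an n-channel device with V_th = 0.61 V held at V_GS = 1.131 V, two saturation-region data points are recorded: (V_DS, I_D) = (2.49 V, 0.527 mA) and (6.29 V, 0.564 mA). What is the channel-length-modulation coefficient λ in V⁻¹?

λ = 0.0194 V⁻¹

With V_GS fixed, I_D ∝ (1 + λ V_DS) in saturation, so I_D2/I_D1 = (1 + λ V_DS2)/(1 + λ V_DS1).
0.564/0.527 = 1.07 = (1 + 6.29 λ)/(1 + 2.49 λ).
Solving: λ (I_D1 V_DS2 − I_D2 V_DS1) = I_D2 − I_D1, so λ = (0.564 − 0.527) / (0.527 × 6.29 − 0.564 × 2.49) = 0.037 / 1.91 = 0.0194 V⁻¹.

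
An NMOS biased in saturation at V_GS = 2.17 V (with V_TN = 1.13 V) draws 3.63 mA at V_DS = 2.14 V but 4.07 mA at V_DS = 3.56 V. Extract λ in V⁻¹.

λ = 0.104 V⁻¹

With V_GS fixed, I_D ∝ (1 + λ V_DS) in saturation, so I_D2/I_D1 = (1 + λ V_DS2)/(1 + λ V_DS1).
4.07/3.63 = 1.121 = (1 + 3.56 λ)/(1 + 2.14 λ).
Solving: λ (I_D1 V_DS2 − I_D2 V_DS1) = I_D2 − I_D1, so λ = (4.07 − 3.63) / (3.63 × 3.56 − 4.07 × 2.14) = 0.44 / 4.21 = 0.104 V⁻¹.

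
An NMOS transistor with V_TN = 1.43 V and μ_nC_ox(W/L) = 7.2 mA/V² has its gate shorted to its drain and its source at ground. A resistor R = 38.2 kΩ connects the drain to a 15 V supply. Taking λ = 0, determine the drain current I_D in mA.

I_D = 0.347 mA

With gate tied to drain, V_GS = V_DS ≥ V_GS − V_TN, so the device is in saturation.
KCL at the drain: ½ k_n (V_GS − V_TN)² = (V_DD − V_GS)/R.
Let x = V_GS − 1.43. Then 138 x² + x − 13.57 = 0, giving x = 0.311 V (positive root), so V_GS = 1.74 V.
I_D = (V_DD − V_GS)/R = (15 − 1.74) / 38.2 = 0.347 mA.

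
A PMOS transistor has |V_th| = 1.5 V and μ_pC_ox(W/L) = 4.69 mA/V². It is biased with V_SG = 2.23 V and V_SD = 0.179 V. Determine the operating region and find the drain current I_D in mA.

V_ov = V_SG − |V_th| = 2.23 − 1.5 = 0.73 V.
Since V_SD = 0.179 V < V_ov = 0.73 V, the device is in the triode region.
I_D = k_p [V_ov · V_SD − ½ V_SD²] = 4.69 × [0.73 × 0.179 − 0.5 × 0.179²] = 0.538 mA.

Triode; I_D = 0.538 mA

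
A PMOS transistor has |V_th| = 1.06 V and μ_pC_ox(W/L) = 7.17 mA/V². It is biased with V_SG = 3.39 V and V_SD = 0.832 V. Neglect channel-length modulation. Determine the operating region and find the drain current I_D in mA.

Triode; I_D = 11.4 mA

V_ov = V_SG − |V_th| = 3.39 − 1.06 = 2.33 V.
Since V_SD = 0.832 V < V_ov = 2.33 V, the device is in the triode region.
I_D = k_p [V_ov · V_SD − ½ V_SD²] = 7.17 × [2.33 × 0.832 − 0.5 × 0.832²] = 11.4 mA.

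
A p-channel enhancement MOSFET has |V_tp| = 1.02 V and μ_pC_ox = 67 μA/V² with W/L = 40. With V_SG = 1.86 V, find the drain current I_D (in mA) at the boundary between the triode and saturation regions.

At the boundary V_SD = V_ov = V_SG − |V_tp| = 1.86 − 1.02 = 0.84 V.
k_p = μ_pC_ox · (W/L) = 2.68 mA/V².
I_D = ½ k_p V_ov² = 0.5 × 2.68 × 0.84² = 0.946 mA.

I_D = 0.946 mA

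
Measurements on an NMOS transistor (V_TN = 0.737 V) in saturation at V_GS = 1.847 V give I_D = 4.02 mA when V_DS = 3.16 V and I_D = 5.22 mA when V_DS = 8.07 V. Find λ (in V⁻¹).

λ = 0.0753 V⁻¹

With V_GS fixed, I_D ∝ (1 + λ V_DS) in saturation, so I_D2/I_D1 = (1 + λ V_DS2)/(1 + λ V_DS1).
5.22/4.02 = 1.299 = (1 + 8.07 λ)/(1 + 3.16 λ).
Solving: λ (I_D1 V_DS2 − I_D2 V_DS1) = I_D2 − I_D1, so λ = (5.22 − 4.02) / (4.02 × 8.07 − 5.22 × 3.16) = 1.2 / 15.9 = 0.0753 V⁻¹.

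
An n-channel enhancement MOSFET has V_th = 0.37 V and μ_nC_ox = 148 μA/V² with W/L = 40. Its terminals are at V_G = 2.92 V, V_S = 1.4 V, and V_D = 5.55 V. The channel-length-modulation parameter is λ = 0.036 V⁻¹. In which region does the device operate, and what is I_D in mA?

Saturation; I_D = 4.50 mA

V_GS = V_G − V_S = 2.92 − 1.4 = 1.52 V; V_DS = V_D − V_S = 5.55 − 1.4 = 4.15 V.
k_n = μ_nC_ox · (W/L) = 5.92 mA/V².
V_ov = V_GS − V_th = 1.52 − 0.37 = 1.15 V.
Since V_DS = 4.15 V ≥ V_ov = 1.15 V, the device is in saturation.
I_D = ½ k_n V_ov² (1 + λ V_DS) = 0.5 × 5.92 × 1.15² × (1 + 0.036 × 4.15) = 4.5 mA.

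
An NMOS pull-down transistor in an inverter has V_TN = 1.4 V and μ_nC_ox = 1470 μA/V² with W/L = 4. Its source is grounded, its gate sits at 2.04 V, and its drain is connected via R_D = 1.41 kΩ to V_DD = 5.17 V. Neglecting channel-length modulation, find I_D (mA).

I_D = 1.20 mA

V_GS = V_G = 2.04 V, so V_ov = 2.04 − 1.4 = 0.64 V.
k_n = μ_nC_ox · (W/L) = 5.88 mA/V².
Assume saturation: I_D = ½ k_n V_ov² = 0.5 × 5.88 × 0.64² = 1.2 mA, giving V_DS = V_DD − I_D R_D = 5.17 − 1.2 × 1.41 = 3.47 V.
V_DS = 3.47 V ≥ V_ov = 0.64 V, confirming saturation.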